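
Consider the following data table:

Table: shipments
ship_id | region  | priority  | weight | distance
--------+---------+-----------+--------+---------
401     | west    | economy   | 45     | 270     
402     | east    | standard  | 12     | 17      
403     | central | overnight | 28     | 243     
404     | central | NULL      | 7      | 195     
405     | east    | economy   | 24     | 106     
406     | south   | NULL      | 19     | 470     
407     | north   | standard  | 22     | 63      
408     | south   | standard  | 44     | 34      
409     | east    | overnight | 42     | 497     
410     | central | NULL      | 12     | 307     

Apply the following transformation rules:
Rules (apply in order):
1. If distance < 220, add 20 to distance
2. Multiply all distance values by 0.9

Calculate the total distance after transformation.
2071.8

Step 1: Apply Rule 1 - Add 20 to records with distance < 220
  - 5 records affected: 415 + (5 × 20) = 515
  - Unaffected records: 1787
  - Sum after Rule 1: 2302
Step 2: Apply Rule 2 - Multiply all by 0.9
  - 2302 × 0.9 = 2071.8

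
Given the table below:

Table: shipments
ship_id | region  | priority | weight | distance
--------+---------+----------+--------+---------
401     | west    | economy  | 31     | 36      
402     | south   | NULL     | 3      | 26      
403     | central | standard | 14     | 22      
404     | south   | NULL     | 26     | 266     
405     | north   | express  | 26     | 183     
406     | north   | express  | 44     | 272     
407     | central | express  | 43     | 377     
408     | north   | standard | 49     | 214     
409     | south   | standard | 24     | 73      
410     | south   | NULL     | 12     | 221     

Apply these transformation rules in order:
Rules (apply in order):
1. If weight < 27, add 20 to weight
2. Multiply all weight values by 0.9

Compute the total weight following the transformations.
352.8

Step 1: Apply Rule 1 - Add 20 to records with weight < 27
  - 6 records affected: 105 + (6 × 20) = 225
  - Unaffected records: 167
  - Sum after Rule 1: 392
Step 2: Apply Rule 2 - Multiply all by 0.9
  - 392 × 0.9 = 352.8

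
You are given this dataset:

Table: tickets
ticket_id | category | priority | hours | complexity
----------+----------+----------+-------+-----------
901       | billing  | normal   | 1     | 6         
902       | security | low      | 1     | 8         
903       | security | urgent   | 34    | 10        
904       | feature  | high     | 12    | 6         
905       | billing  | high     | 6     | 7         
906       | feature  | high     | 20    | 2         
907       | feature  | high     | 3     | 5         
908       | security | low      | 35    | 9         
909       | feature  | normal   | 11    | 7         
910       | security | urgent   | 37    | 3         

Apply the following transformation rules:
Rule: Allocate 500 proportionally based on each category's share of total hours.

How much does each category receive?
billing: 21.88, feature: 143.75, security: 334.38

Step 1: Calculate total hours = 160
Step 2: Calculate each category's proportion:
  billing: 7/160 = 4.38% → 21.88
  feature: 46/160 = 28.75% → 143.75
  security: 107/160 = 66.88% → 334.38
Step 3: Verify: sum of allocations ≈ 500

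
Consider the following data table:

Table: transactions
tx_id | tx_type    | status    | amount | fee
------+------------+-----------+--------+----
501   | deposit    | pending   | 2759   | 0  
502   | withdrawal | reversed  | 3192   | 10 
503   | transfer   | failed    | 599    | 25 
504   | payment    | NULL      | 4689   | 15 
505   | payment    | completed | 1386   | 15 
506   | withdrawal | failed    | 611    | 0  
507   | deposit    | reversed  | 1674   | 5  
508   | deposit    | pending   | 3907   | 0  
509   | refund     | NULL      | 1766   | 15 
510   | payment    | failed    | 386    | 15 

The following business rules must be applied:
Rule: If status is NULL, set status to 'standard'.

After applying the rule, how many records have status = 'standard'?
2

Step 1: Count records where status IS NULL
Step 2: Found 2 records with NULL status
Step 3: These records will have status set to 'standard'
Step 4: Records already having status = 'standard': 0
Step 5: Answer: 2 + 0 = 2 records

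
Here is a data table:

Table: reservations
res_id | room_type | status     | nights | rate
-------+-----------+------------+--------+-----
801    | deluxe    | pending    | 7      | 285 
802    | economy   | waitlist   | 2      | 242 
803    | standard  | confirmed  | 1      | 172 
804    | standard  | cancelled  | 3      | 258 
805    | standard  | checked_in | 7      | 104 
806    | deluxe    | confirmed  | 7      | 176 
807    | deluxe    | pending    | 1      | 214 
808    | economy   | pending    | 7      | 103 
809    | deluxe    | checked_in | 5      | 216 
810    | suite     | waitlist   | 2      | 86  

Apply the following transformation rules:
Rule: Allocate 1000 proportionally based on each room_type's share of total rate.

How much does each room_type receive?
deluxe: 480.06, economy: 185.88, standard: 287.72, suite: 46.34

Step 1: Calculate total rate = 1856
Step 2: Calculate each room_type's proportion:
  deluxe: 891/1856 = 48.01% → 480.06
  economy: 345/1856 = 18.59% → 185.88
  standard: 534/1856 = 28.77% → 287.72
  suite: 86/1856 = 4.63% → 46.34
Step 3: Verify: sum of allocations ≈ 1000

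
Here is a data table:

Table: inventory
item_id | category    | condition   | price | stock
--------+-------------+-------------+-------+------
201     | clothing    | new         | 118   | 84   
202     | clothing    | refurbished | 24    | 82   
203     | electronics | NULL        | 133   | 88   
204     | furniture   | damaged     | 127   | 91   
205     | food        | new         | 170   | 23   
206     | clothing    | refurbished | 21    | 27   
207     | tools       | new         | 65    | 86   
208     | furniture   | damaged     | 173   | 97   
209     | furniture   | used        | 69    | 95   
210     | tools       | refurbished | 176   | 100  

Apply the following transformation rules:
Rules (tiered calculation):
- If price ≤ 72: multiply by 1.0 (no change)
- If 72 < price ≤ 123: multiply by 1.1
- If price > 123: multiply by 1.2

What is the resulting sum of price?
1243.6

Step 1: Tier 1 (price ≤ 72): 4 records, sum = 179 × 1.0 = 179.0
Step 2: Tier 2 (72 < price ≤ 123): 1 records, sum = 118 × 1.1 = 129.8
Step 3: Tier 3 (price > 123): 5 records, sum = 779 × 1.2 = 934.8
Step 4: Final sum = 179.0 + 129.8 + 934.8 = 1243.6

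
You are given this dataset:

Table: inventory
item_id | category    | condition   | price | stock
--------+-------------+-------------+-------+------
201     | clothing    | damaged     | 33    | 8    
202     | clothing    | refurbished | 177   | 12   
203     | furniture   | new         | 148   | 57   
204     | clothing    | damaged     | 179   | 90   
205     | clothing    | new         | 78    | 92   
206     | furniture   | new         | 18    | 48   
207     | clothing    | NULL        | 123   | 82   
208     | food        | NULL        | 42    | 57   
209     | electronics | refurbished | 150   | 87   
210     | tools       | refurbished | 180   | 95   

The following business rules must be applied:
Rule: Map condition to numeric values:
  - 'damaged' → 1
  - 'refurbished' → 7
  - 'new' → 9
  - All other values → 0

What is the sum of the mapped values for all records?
50

Step 1: Apply mapping to each record
Step 2: Count by status:
  'damaged': 2 records × 1 = 2
  'refurbished': 3 records × 7 = 21
  'new': 3 records × 9 = 27
Step 3: Sum all mapped values = 50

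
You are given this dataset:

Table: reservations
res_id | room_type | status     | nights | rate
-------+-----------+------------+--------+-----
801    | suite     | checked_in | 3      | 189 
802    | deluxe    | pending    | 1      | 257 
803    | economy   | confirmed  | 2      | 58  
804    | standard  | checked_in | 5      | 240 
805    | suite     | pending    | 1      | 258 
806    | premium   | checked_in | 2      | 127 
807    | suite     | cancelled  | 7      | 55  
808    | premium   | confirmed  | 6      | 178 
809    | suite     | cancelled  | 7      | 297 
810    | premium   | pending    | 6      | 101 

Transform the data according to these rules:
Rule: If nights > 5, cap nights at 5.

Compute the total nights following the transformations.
34

Step 1: 4 records have nights > 5
Step 2: These records originally summed to 26
Step 3: After capping: 4 × 5 = 20
Step 4: Unaffected records sum: 14
Step 5: Final sum = 20 + 14 = 34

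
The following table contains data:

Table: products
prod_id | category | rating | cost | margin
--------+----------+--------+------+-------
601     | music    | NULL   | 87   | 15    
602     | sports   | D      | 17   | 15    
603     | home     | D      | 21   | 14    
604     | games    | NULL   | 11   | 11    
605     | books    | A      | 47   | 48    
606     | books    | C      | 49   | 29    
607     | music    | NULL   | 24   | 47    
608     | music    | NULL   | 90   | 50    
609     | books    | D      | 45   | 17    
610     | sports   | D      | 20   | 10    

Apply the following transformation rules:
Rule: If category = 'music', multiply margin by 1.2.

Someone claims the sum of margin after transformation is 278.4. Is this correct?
Yes, the result is correct.

Step 1: Calculate the correct sum after transformation
Step 2: Apply multiplier 1.2 to records where category = 'music'
Step 3: Correct result = 278.4
Step 4: Claimed result = 278.4
Step 5: 278.4 = 278.4 ✓
Conclusion: The claimed result is correct.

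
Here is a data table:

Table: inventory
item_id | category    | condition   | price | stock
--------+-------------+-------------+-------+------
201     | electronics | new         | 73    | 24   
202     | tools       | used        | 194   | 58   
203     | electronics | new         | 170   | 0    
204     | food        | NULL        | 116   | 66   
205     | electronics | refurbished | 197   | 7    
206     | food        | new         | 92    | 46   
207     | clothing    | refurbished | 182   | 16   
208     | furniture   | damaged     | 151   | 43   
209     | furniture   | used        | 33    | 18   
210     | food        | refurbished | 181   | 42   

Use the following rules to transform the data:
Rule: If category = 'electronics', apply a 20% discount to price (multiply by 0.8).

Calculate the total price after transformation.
1301.0

Step 1: Records with category = 'electronics' have total price = 440
Step 2: Apply multiplier: 440 × 0.8 = 352.0
Step 3: Other records total: 949
Step 4: Final sum = 352.0 + 949 = 1301.0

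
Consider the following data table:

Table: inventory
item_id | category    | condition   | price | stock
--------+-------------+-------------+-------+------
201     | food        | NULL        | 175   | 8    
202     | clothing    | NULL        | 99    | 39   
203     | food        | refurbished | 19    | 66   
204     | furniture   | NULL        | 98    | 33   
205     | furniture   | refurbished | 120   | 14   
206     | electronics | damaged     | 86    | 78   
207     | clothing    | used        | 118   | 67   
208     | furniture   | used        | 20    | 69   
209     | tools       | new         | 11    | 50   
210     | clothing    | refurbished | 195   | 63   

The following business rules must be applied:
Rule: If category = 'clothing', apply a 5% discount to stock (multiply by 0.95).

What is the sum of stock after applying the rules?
478.55

Step 1: Records with category = 'clothing' have total stock = 169
Step 2: Apply multiplier: 169 × 0.95 = 160.55
Step 3: Other records total: 318
Step 4: Final sum = 160.55 + 318 = 478.55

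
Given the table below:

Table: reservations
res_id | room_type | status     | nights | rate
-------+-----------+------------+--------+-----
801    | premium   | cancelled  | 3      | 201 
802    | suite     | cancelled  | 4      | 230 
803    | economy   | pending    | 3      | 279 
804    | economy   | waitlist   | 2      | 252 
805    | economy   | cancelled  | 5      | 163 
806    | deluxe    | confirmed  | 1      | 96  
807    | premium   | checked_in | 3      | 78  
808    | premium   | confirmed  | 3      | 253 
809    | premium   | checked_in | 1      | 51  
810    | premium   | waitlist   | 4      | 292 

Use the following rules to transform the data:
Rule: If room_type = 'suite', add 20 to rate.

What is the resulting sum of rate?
1915

Step 1: Count records where room_type = 'suite': 1
Step 2: Total bonus added: 1 × 20 = 20
Step 3: Original sum of rate: 1895
Step 4: Final sum = 1895 + 20 = 1915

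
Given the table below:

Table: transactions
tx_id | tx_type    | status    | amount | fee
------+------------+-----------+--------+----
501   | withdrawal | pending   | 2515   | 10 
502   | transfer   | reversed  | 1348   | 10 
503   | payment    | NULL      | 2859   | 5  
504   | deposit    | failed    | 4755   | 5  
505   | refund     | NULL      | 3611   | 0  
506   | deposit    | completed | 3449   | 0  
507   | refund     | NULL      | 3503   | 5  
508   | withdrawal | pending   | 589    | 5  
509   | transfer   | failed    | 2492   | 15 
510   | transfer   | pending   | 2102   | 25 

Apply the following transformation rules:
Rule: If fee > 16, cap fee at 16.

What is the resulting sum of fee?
71

Step 1: 1 records have fee > 16
Step 2: These records originally summed to 25
Step 3: After capping: 1 × 16 = 16
Step 4: Unaffected records sum: 55
Step 5: Final sum = 16 + 55 = 71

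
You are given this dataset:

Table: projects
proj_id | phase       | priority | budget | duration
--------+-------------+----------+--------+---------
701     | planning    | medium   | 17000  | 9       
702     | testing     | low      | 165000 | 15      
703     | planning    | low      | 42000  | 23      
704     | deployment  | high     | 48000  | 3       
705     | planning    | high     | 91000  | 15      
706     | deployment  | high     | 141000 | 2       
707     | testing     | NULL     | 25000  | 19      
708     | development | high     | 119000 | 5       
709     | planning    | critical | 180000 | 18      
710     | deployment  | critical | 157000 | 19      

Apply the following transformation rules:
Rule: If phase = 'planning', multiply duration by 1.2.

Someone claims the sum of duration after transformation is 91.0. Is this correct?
No, the correct result is 141.0.

Step 1: Calculate the correct sum after transformation
Step 2: Apply multiplier 1.2 to records where phase = 'planning'
Step 3: Correct result = 141.0
Step 4: Claimed result = 91.0
Step 5: 141.0 ≠ 91.0
Conclusion: The claimed result is incorrect. The correct answer is 141.0.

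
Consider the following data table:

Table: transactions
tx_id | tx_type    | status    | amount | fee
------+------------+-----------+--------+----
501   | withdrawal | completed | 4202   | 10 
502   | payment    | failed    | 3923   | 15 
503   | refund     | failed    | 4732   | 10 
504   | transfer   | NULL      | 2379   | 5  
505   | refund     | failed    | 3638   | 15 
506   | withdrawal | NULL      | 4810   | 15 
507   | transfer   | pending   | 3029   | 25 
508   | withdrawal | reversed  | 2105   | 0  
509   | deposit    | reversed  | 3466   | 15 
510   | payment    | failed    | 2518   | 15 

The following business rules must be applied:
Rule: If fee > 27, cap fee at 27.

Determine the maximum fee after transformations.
25

Step 1: Original maximum fee = 25
Step 2: Check cap of 27 against maximum
Step 3: No records exceed the cap (max 25 <= cap 27), so no capping applies
Step 4: Maximum after transformation = 25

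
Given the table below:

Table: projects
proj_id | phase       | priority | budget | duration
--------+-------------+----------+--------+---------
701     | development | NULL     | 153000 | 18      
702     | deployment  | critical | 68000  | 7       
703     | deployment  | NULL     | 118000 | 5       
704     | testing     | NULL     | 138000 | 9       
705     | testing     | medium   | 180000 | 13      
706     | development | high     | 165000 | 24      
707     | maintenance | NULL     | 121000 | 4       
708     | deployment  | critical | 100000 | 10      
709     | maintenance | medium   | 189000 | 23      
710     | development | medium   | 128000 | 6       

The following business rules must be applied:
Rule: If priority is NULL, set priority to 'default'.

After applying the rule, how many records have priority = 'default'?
4

Step 1: Count records where priority IS NULL
Step 2: Found 4 records with NULL priority
Step 3: These records will have priority set to 'default'
Step 4: Records already having priority = 'default': 0
Step 5: Answer: 4 + 0 = 4 records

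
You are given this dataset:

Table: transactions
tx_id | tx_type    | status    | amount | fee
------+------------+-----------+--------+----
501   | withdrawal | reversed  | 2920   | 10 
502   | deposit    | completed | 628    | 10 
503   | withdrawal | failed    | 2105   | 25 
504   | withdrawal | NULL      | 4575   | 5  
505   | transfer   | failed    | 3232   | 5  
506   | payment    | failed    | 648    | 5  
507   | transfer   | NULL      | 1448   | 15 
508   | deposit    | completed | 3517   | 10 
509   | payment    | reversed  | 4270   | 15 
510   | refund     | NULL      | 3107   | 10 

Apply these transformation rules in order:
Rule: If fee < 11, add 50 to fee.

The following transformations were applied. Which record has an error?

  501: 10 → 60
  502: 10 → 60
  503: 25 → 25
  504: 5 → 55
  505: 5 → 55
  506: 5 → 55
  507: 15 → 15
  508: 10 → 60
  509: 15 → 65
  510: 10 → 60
Record 509 has an error. The correct transformed value should be 15, not 65.

Step 1: Check each record against the rule
Step 2: Record 509 has fee = 15
Step 3: Since 15 >= 11, the bonus should not have been applied
Step 4: Correct value = 15, but claimed value = 65
Conclusion: Record 509 has the error.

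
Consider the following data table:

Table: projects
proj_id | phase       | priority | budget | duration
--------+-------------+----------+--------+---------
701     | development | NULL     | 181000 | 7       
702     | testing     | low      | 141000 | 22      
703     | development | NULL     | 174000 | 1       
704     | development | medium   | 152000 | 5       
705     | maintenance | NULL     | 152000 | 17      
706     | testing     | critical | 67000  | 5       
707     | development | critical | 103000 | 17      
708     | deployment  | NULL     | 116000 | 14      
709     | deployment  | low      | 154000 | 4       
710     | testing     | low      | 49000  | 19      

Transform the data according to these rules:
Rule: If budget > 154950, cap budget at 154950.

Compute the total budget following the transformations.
1243900

Step 1: 2 records have budget > 154950
Step 2: These records originally summed to 355000
Step 3: After capping: 2 × 154950 = 309900
Step 4: Unaffected records sum: 934000
Step 5: Final sum = 309900 + 934000 = 1243900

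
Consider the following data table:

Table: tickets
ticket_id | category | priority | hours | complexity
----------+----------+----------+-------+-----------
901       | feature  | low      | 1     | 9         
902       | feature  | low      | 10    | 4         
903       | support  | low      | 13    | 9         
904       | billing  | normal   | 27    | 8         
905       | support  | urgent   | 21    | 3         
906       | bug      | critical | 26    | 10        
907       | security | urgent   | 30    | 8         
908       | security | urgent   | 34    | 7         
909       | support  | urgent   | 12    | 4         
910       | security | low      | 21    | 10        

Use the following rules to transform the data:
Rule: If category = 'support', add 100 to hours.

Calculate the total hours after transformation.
495

Step 1: Count records where category = 'support': 3
Step 2: Total bonus added: 3 × 100 = 300
Step 3: Original sum of hours: 195
Step 4: Final sum = 195 + 300 = 495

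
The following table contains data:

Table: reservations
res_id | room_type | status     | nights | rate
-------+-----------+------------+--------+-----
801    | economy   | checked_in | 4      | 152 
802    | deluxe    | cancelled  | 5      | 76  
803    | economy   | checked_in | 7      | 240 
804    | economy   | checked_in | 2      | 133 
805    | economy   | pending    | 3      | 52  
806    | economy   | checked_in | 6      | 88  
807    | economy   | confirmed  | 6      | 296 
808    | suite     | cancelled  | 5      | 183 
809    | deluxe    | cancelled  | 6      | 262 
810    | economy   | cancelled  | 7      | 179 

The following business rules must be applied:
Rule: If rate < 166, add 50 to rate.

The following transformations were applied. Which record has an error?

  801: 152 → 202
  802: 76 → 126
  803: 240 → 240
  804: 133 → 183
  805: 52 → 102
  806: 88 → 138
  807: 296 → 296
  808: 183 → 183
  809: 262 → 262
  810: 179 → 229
Record 810 has an error. The correct transformed value should be 179, not 229.

Step 1: Check each record against the rule
Step 2: Record 810 has rate = 179
Step 3: Since 179 >= 166, the bonus should not have been applied
Step 4: Correct value = 179, but claimed value = 229
Conclusion: Record 810 has the error.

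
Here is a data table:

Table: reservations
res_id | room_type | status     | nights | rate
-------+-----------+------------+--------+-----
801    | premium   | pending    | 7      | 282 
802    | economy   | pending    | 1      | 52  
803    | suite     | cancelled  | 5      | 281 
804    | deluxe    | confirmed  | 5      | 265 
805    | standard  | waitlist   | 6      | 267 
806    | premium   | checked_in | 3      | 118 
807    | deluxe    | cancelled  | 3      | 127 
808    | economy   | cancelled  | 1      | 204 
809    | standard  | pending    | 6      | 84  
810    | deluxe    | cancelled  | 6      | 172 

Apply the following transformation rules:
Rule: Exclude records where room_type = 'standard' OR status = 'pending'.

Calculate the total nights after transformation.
23

Step 1: Find records where room_type = 'standard' OR status = 'pending'
Step 2: 4 records match, summing to 20
Step 3: Original sum: 43
Step 4: Remaining sum = 43 - 20 = 23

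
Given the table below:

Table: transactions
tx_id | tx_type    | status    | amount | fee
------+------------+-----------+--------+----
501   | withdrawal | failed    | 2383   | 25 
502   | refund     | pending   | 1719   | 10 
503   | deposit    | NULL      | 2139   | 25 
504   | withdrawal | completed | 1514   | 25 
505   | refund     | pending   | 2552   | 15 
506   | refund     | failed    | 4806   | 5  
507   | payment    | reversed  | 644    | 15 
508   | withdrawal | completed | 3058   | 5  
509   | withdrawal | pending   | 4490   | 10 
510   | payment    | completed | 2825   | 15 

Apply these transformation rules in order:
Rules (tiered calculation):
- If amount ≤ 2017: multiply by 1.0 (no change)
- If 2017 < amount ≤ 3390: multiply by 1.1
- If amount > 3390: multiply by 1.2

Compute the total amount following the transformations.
29284.9

Step 1: Tier 1 (amount ≤ 2017): 3 records, sum = 3877 × 1.0 = 3877.0
Step 2: Tier 2 (2017 < amount ≤ 3390): 5 records, sum = 12957 × 1.1 = 14252.7
Step 3: Tier 3 (amount > 3390): 2 records, sum = 9296 × 1.2 = 11155.2
Step 4: Final sum = 3877.0 + 14252.7 + 11155.2 = 29284.9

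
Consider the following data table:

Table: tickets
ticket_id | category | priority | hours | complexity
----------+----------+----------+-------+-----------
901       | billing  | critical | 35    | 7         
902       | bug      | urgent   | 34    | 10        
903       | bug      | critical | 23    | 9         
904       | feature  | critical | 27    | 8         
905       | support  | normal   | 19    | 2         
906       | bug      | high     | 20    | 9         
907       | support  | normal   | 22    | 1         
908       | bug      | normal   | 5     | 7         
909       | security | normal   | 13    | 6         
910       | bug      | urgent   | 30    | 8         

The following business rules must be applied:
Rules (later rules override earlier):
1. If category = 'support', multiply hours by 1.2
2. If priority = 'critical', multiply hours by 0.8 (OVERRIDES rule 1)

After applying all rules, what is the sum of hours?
219.2

Step 1: Rule 2 takes priority for records with priority = 'critical'
  - 3 records: 85 × 0.8 = 68.0
Step 2: Rule 1 applies to remaining records with category = 'support'
  - 2 records: 41 × 1.2 = 49.2
Step 3: Other records unchanged: 102
Step 4: Final sum = 68.0 + 49.2 + 102 = 219.2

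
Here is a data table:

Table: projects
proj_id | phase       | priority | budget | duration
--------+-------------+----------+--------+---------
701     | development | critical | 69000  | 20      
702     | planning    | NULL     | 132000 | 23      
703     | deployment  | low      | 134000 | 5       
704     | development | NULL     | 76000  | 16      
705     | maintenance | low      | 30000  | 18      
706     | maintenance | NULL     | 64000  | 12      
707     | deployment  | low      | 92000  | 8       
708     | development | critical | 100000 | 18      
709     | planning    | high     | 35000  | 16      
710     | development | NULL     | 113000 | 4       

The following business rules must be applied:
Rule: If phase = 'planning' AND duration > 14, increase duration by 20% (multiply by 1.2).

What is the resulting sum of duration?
147.8

Step 1: Find records where phase = 'planning' AND duration > 14
Step 2: 2 records match, summing to 39
Step 3: After multiplier: 39 × 1.2 = 46.8
Step 4: Unaffected records sum: 101
Step 5: Final sum = 46.8 + 101 = 147.8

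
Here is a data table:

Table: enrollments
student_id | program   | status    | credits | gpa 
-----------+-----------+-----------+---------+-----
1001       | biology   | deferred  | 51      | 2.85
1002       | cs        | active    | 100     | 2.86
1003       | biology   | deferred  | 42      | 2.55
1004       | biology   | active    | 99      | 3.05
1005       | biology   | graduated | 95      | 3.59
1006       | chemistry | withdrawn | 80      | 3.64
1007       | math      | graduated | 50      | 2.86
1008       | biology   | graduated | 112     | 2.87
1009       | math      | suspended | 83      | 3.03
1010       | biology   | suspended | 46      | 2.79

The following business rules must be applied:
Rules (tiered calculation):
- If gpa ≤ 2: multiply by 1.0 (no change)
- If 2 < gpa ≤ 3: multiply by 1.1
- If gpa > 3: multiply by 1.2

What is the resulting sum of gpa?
34.43

Step 1: Tier 1 (gpa ≤ 2): 0 records, sum = 0 × 1.0 = 0.0
Step 2: Tier 2 (2 < gpa ≤ 3): 6 records, sum = 16.78 × 1.1 = 18.46
Step 3: Tier 3 (gpa > 3): 4 records, sum = 13.31 × 1.2 = 15.97
Step 4: Final sum = 0.0 + 18.46 + 15.97 = 34.43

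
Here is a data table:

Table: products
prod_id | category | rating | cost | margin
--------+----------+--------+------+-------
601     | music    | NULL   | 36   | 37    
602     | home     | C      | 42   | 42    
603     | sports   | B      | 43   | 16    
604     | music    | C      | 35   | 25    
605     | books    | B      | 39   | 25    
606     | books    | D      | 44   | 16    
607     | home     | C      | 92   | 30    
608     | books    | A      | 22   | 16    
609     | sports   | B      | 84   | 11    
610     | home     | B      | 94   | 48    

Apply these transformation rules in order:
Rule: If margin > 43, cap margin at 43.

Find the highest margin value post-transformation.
43

Step 1: Original maximum margin = 48
Step 2: Apply cap at 43
Step 3: 1 records had margin > 43 and were capped
Step 4: Maximum after transformation = 43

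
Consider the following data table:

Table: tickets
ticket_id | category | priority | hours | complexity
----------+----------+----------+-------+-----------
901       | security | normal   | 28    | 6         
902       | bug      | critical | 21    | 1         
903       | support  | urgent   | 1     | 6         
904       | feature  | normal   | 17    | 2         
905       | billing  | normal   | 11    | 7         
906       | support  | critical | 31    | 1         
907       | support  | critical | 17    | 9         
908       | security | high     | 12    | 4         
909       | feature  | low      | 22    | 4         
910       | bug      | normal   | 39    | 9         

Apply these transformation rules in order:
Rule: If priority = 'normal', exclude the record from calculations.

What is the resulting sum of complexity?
25

Step 1: Identify records where priority = 'normal'
Step 2: The excluded records sum to 24
Step 3: Original total complexity = 49
Step 4: Remaining total = 49 - 24 = 25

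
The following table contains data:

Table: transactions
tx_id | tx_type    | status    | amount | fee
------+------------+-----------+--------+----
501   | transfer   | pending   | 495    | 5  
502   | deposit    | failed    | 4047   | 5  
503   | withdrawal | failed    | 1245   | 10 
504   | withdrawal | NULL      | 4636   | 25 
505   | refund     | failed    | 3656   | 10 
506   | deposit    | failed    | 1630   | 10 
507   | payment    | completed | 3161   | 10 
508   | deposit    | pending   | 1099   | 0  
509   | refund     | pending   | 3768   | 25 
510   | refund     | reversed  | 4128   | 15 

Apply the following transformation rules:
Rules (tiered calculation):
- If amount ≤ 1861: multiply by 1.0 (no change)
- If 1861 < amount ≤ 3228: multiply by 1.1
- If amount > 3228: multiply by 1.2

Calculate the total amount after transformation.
32228.1

Step 1: Tier 1 (amount ≤ 1861): 4 records, sum = 4469 × 1.0 = 4469.0
Step 2: Tier 2 (1861 < amount ≤ 3228): 1 records, sum = 3161 × 1.1 = 3477.1
Step 3: Tier 3 (amount > 3228): 5 records, sum = 20235 × 1.2 = 24282.0
Step 4: Final sum = 4469.0 + 3477.1 + 24282.0 = 32228.1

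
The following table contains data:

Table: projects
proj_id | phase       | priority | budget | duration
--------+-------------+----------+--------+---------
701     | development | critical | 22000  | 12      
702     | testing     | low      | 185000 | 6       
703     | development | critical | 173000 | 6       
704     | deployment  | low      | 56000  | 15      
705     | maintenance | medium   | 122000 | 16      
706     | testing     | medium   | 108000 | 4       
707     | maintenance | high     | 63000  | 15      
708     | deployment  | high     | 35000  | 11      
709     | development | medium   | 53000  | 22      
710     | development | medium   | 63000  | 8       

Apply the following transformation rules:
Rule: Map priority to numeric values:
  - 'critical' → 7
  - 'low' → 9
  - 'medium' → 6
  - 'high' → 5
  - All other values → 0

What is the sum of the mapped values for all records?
66

Step 1: Apply mapping to each record
Step 2: Count by status:
  'critical': 2 records × 7 = 14
  'low': 2 records × 9 = 18
  'medium': 4 records × 6 = 24
  'high': 2 records × 5 = 10
Step 3: Sum all mapped values = 66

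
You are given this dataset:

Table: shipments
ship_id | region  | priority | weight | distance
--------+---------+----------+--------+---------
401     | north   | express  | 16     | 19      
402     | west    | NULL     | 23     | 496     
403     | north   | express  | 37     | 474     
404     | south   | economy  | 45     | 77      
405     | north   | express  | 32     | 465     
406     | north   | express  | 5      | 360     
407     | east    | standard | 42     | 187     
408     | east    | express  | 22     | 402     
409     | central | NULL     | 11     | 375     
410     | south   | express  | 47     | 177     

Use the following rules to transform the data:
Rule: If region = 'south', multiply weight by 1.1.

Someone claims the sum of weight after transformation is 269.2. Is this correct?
No, the correct result is 289.2.

Step 1: Calculate the correct sum after transformation
Step 2: Apply multiplier 1.1 to records where region = 'south'
Step 3: Correct result = 289.2
Step 4: Claimed result = 269.2
Step 5: 289.2 ≠ 269.2
Conclusion: The claimed result is incorrect. The correct answer is 289.2.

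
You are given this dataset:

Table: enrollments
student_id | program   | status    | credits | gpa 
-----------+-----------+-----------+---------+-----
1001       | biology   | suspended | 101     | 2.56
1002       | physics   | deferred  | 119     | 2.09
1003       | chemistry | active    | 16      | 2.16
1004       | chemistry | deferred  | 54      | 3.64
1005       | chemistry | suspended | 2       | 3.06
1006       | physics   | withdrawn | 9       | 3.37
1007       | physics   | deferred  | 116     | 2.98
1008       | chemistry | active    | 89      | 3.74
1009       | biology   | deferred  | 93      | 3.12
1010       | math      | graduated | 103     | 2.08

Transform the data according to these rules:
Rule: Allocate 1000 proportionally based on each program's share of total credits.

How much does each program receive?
biology: 276.35, chemistry: 229.34, math: 146.72, physics: 347.58

Step 1: Calculate total credits = 702
Step 2: Calculate each program's proportion:
  biology: 194/702 = 27.64% → 276.35
  chemistry: 161/702 = 22.93% → 229.34
  math: 103/702 = 14.67% → 146.72
  physics: 244/702 = 34.76% → 347.58
Step 3: Verify: sum of allocations ≈ 1000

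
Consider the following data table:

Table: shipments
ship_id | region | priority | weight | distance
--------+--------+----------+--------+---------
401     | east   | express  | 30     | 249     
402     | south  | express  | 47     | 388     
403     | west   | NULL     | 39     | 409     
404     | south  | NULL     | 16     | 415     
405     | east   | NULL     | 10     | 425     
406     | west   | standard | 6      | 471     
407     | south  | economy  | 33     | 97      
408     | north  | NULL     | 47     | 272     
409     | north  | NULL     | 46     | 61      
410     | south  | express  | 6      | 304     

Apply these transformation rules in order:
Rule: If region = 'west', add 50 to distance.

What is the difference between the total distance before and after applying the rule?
100

Step 1: Original sum of distance = 3091
Step 2: 2 records have region = 'west'
Step 3: Each affected record changes by 50
Step 4: Total change = 2 × 50 = 100
Step 5: New sum = 3091 + 100 = 3191
Step 6: Difference = |3191 - 3091| = 100
        (Sum increased by 100)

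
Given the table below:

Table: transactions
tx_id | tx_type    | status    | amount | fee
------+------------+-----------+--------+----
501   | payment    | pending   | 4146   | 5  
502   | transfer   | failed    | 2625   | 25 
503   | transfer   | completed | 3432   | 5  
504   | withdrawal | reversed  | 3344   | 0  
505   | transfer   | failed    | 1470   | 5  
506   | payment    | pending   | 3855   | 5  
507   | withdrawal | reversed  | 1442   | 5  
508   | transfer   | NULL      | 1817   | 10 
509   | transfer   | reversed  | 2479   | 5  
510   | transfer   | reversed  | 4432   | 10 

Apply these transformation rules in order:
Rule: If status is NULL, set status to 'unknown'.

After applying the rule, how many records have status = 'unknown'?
1

Step 1: Count records where status IS NULL
Step 2: Found 1 records with NULL status
Step 3: These records will have status set to 'unknown'
Step 4: Records already having status = 'unknown': 0
Step 5: Answer: 1 + 0 = 1 records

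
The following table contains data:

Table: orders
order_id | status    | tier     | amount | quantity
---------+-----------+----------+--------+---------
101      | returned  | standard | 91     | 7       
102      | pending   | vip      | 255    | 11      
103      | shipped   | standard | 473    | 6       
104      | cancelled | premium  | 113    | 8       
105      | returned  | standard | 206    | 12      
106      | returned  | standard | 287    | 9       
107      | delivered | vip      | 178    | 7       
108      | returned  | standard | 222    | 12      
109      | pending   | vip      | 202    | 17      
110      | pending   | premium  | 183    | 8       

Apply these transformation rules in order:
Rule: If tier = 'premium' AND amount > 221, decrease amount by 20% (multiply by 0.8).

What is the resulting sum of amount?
2210

Step 1: Find records where tier = 'premium' AND amount > 221
Step 2: 0 records match, summing to 0
Step 3: After multiplier: 0 × 0.8 = 0.0
Step 4: Unaffected records sum: 2210
Step 5: Final sum = 0.0 + 2210 = 2210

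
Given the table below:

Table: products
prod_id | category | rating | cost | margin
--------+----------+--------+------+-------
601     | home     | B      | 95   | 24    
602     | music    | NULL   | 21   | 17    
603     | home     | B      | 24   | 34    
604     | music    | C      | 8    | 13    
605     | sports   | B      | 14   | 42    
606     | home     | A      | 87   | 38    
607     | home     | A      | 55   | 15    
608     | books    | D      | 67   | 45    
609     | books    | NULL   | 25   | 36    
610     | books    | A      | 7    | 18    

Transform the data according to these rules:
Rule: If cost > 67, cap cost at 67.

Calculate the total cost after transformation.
355

Step 1: 2 records have cost > 67
Step 2: These records originally summed to 182
Step 3: After capping: 2 × 67 = 134
Step 4: Unaffected records sum: 221
Step 5: Final sum = 134 + 221 = 355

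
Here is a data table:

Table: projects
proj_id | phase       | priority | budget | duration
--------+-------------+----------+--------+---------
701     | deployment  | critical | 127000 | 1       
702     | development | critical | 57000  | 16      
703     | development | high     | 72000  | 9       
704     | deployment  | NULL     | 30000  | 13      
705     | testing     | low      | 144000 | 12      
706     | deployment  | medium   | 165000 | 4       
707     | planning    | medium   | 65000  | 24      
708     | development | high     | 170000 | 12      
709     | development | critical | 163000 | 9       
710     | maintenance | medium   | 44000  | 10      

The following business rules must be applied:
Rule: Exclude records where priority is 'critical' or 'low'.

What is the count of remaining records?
6

Step 1: Count records to exclude
  - 3 (critical) + 1 (low) = 4 records
Step 2: Total records: 10
Step 3: Remaining = 10 - 4 = 6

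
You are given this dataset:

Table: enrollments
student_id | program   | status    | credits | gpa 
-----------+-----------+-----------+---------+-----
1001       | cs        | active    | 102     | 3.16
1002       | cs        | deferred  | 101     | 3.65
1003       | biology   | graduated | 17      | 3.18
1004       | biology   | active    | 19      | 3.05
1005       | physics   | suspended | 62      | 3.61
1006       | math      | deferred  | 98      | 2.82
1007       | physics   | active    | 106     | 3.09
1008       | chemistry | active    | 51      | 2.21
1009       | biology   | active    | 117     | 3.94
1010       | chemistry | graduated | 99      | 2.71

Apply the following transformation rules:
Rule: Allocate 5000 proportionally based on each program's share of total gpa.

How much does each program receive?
biology: 1618.4, chemistry: 782.94, cs: 1083.7, math: 448.76, physics: 1066.2

Step 1: Calculate total gpa = 31.42
Step 2: Calculate each program's proportion:
  biology: 10.17/31.42 = 32.37% → 1618.4
  chemistry: 4.92/31.42 = 15.66% → 782.94
  cs: 6.81/31.42 = 21.67% → 1083.7
  math: 2.82/31.42 = 8.98% → 448.76
  physics: 6.7/31.42 = 21.32% → 1066.2
Step 3: Verify: sum of allocations ≈ 5000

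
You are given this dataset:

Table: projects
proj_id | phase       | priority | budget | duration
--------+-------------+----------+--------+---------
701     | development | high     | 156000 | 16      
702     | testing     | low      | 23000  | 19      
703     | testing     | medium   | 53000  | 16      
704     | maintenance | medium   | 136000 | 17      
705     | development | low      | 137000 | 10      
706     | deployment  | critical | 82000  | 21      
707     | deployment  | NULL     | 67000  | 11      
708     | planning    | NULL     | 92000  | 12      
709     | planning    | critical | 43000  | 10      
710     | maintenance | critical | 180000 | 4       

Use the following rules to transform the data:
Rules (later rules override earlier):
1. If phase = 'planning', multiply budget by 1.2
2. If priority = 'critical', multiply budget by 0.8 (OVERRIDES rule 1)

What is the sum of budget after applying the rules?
926400.0

Step 1: Rule 2 takes priority for records with priority = 'critical'
  - 3 records: 305000 × 0.8 = 244000.0
Step 2: Rule 1 applies to remaining records with phase = 'planning'
  - 1 records: 92000 × 1.2 = 110400.0
Step 3: Other records unchanged: 572000
Step 4: Final sum = 244000.0 + 110400.0 + 572000 = 926400.0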